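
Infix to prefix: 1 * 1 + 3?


left-to-right (same/higher precedence on left): tree is (+ (* 1 1) 3)
Prefix: + * 1 1 3


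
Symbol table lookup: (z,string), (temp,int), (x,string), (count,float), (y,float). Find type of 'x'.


Lookup 'x' → type string


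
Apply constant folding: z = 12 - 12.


12 - 12 = 0 at compile time
Optimized: z = 0


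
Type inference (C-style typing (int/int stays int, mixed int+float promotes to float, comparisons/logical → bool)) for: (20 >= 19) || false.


Operand types: bool || bool
Rule: logical operators take bool operands and yield bool
Result type: bool


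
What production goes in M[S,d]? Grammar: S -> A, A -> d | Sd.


For [S, d]: 'd' ∈ FIRST(A)
Entry: S -> A


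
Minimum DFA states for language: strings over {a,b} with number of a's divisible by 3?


Track (count of a) mod 3: states 0..2, accept at 0
Minimal DFA: 3 states


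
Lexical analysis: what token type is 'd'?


Pattern: letter/underscore followed by alphanumerics, not a keyword
Type: IDENTIFIER


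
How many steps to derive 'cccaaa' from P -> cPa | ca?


Derivation: P => cPa => ccPaa => cccaaa
Steps: 3


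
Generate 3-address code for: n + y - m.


Break into single-operator statements:
t1 = n + y
t2 = t1 - m


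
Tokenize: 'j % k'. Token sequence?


Scan left to right, longest-match per lexeme
Tokens: ID(j), OP(%), ID(k)


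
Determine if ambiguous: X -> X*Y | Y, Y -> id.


precedence layered via separate nonterminal Y: deterministic
Unambiguous


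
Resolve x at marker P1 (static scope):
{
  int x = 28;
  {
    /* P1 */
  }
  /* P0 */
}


P1's block does not declare x; resolves to the enclosing declaration at depth 0
x = 28


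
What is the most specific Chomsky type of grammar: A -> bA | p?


Right-linear: every RHS is a terminal or a terminal followed by one nonterminal
Classification: Type 3 (Regular)


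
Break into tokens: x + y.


Scan left to right, longest-match per lexeme
Tokens: ID(x), OP(+), ID(y)


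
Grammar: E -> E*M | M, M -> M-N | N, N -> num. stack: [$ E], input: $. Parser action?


start symbol E on stack, input exhausted
Action: accept


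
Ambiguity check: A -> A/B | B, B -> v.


precedence layered via separate nonterminal B: deterministic
Unambiguous


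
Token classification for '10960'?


Pattern: digits only
Type: INTEGER_LITERAL


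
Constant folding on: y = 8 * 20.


8 * 20 = 160 at compile time
Optimized: y = 160


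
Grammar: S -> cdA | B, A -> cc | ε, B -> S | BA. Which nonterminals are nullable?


A nonterminal is nullable iff some alternative derives ε (directly, or every symbol in it is nullable)
Nullable: {A}


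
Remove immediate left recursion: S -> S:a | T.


Left-recursive alternatives: S:a; non-recursive: T
Introduce S': S -> TS', S' -> :aS' | ε


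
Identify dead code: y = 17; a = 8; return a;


y is assigned but never read
Dead: 'y = 17'


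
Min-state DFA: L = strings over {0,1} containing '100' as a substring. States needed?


KMP-style automaton: 3 progress states + 1 absorbing accept = 4
Minimal DFA: 4 states


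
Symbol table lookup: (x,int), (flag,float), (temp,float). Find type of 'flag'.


Lookup 'flag' → type float


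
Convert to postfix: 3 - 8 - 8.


Left to right (same or higher precedence on left)
Postfix: 3 8 - 8 -


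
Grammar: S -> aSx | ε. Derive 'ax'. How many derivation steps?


Derivation: S => aSx => ax
Steps: 2


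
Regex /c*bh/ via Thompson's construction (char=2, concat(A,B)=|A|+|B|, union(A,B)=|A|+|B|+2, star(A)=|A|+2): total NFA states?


Syntax tree has 3 char leaf(s), 0 union(s), 1 star(s)
chars contribute 3×2 = 6; each union adds +2; each star adds +2
Total: 6 + 0 + 2 = 8 states


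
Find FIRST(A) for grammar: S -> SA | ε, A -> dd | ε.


Per alternative of A: FIRST(dd) = {d}; FIRST(ε) = {ε}
FIRST(A) = {d, ε}


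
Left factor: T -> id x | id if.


Common prefix: 'id'
Factored: T -> id T', T' -> x | if


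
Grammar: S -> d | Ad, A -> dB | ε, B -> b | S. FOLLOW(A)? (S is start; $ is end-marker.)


$ ∈ FOLLOW(S). For each A -> αBβ: add FIRST(β)\{ε} to FOLLOW(B); if β nullable, add FOLLOW(A).
FOLLOW(A) = {d}


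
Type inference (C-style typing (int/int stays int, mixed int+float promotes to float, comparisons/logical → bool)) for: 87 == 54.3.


Operand types: int == float
Rule: comparison yields bool
Result type: bool


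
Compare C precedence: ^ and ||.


'^' is bitwise XOR (level 4); '||' is logical OR (level 1)
Higher level binds tighter
'^' has higher precedence than '||'


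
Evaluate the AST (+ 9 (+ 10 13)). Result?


Evaluate inner: (+ 10 13) = 23
Evaluate root: (+ 9 23) = 32
Result: 32


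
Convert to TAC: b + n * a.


Break into single-operator statements:
t1 = n * a
t2 = b + t1


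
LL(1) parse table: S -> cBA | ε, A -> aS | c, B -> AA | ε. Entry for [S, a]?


For [S, a]: ε is nullable and 'a' ∈ FOLLOW(S)
Entry: S -> ε


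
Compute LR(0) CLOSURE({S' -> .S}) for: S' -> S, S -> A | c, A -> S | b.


Start: S' -> .S
For each item with dot before a nonterminal B, add B -> .γ for every B-production
Closure: [S' -> .S, S -> .A, S -> .c, A -> .S, A -> .b]


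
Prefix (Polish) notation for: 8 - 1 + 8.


left-to-right (same/higher precedence on left): tree is (+ (- 8 1) 8)
Prefix: + - 8 1 8


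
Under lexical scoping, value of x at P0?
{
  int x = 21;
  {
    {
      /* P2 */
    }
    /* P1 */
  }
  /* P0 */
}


x declared in the same block as P0
x = 21


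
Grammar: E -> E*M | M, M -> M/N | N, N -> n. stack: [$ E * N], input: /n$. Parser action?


'N' (not preceded by M/) is the handle for M -> N
Action: reduce (M -> N)


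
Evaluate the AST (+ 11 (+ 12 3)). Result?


Evaluate inner: (+ 12 3) = 15
Evaluate root: (+ 11 15) = 26
Result: 26


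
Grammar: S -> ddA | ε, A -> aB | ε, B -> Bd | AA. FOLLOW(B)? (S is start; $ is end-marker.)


$ ∈ FOLLOW(S). For each A -> αBβ: add FIRST(β)\{ε} to FOLLOW(B); if β nullable, add FOLLOW(A).
FOLLOW(B) = {$, a, d}


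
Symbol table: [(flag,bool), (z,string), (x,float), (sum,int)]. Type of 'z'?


Lookup 'z' → type string


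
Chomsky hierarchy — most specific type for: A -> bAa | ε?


Single nonterminal LHS, but b^n a^n is not regular
Classification: Type 2 (Context-Free)


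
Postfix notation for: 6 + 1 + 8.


Left to right (same or higher precedence on left)
Postfix: 6 1 + 8 +


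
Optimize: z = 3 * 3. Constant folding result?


3 * 3 = 9 at compile time
Optimized: z = 9


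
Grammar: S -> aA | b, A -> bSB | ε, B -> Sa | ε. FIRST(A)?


Per alternative of A: FIRST(bSB) = {b}; FIRST(ε) = {ε}
FIRST(A) = {b, ε}


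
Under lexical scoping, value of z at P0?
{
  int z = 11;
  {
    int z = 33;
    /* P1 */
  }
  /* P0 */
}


z declared in the same block as P0
z = 11


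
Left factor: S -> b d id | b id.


Common prefix: 'b'
Factored: S -> b S', S' -> d id | id


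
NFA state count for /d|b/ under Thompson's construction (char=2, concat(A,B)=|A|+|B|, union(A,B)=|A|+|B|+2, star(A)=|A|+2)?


Syntax tree has 2 char leaf(s), 1 union(s), 0 star(s)
chars contribute 2×2 = 4; each union adds +2; each star adds +2
Total: 4 + 2 + 0 = 6 states


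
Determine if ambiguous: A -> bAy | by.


balanced b^n…y^n: each string has a unique parse
Unambiguous


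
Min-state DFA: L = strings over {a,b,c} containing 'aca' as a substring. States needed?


KMP-style automaton: 3 progress states + 1 absorbing accept = 4
Minimal DFA: 4 states


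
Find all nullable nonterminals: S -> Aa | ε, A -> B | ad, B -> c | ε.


A nonterminal is nullable iff some alternative derives ε (directly, or every symbol in it is nullable)
Nullable: {A, B, S}


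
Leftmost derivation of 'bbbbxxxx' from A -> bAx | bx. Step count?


Derivation: A => bAx => bbAxx => bbbAxxx => bbbbxxxx
Steps: 4


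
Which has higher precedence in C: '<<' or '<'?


'<<' is shift (level 8); '<' is relational (level 7)
Higher level binds tighter
'<<' has higher precedence than '<'


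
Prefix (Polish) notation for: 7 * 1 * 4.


left-to-right (same/higher precedence on left): tree is (* (* 7 1) 4)
Prefix: * * 7 1 4


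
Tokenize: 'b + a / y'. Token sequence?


Scan left to right, longest-match per lexeme
Tokens: ID(b), OP(+), ID(a), OP(/), ID(y)


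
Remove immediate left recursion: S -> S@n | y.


Left-recursive alternatives: S@n; non-recursive: y
Introduce S': S -> yS', S' -> @nS' | ε


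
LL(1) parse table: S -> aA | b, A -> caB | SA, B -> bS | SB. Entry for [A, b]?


For [A, b]: 'b' ∈ FIRST(SA)
Entry: A -> SA


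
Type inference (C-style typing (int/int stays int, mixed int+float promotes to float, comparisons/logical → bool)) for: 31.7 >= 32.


Operand types: float >= int
Rule: comparison yields bool
Result type: bool


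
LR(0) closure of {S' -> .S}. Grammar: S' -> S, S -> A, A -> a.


Start: S' -> .S
For each item with dot before a nonterminal B, add B -> .γ for every B-production
Closure: [S' -> .S, S -> .A, A -> .a]


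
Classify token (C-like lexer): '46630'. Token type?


Pattern: digits only
Type: INTEGER_LITERAL


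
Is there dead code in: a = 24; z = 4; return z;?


a is assigned but never read
Dead: 'a = 24'


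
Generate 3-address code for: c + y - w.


Break into single-operator statements:
t1 = c + y
t2 = t1 - w


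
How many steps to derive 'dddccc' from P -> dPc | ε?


Derivation: P => dPc => ddPcc => dddPccc => dddccc
Steps: 4


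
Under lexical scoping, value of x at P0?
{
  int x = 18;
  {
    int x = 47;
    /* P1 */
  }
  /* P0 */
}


x declared in the same block as P0
x = 18


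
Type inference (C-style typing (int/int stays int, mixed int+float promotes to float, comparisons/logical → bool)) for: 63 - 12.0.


Operand types: int - float
Rule: mixed int/float promotes to float; int/int stays int
Result type: float


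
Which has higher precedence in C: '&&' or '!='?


'!=' is equality (level 6); '&&' is logical AND (level 2)
Higher level binds tighter
'!=' has higher precedence than '&&'


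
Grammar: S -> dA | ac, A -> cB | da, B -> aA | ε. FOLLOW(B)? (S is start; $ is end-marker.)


$ ∈ FOLLOW(S). For each A -> αBβ: add FIRST(β)\{ε} to FOLLOW(B); if β nullable, add FOLLOW(A).
FOLLOW(B) = {$}


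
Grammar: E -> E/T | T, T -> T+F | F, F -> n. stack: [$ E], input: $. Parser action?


start symbol E on stack, input exhausted
Action: accept


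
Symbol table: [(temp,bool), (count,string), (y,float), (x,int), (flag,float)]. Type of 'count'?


Lookup 'count' → type string


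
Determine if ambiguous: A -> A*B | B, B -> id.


precedence layered via separate nonterminal B: deterministic
Unambiguous


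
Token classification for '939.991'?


Pattern: digits with a decimal point
Type: FLOAT_LITERAL


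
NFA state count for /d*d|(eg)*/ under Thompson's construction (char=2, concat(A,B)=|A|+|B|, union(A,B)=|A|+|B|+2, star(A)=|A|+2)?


Syntax tree has 4 char leaf(s), 1 union(s), 2 star(s)
chars contribute 4×2 = 8; each union adds +2; each star adds +2
Total: 8 + 2 + 4 = 14 states


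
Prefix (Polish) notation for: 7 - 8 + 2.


left-to-right (same/higher precedence on left): tree is (+ (- 7 8) 2)
Prefix: + - 7 8 2


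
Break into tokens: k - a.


Scan left to right, longest-match per lexeme
Tokens: ID(k), OP(-), ID(a)


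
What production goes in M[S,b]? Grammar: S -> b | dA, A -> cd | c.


For [S, b]: 'b' ∈ FIRST(b)
Entry: S -> b


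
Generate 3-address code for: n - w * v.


Break into single-operator statements:
t1 = w * v
t2 = n - t1


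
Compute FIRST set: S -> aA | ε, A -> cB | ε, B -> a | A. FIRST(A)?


Per alternative of A: FIRST(cB) = {c}; FIRST(ε) = {ε}
FIRST(A) = {c, ε}


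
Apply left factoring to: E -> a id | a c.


Common prefix: 'a'
Factored: E -> a E', E' -> id | c


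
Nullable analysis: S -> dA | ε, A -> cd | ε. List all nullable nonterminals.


A nonterminal is nullable iff some alternative derives ε (directly, or every symbol in it is nullable)
Nullable: {A, S}


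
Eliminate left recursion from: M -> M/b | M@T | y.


Left-recursive alternatives: M/b, M@T; non-recursive: y
Introduce M': M -> yM', M' -> /bM' | @TM' | ε


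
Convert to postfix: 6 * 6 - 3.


Left to right (same or higher precedence on left)
Postfix: 6 6 * 3 -


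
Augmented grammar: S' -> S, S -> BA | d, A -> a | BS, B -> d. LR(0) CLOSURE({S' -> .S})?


Start: S' -> .S
For each item with dot before a nonterminal B, add B -> .γ for every B-production
Closure: [S' -> .S, S -> .BA, S -> .d, B -> .d]


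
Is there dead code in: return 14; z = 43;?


statement follows a return and is unreachable
Dead: 'z = 43'


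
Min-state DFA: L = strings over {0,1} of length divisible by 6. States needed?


Track length mod 6: states 0..5, accept at 0
Minimal DFA: 6 states


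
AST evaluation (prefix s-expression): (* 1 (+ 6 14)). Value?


Evaluate inner: (+ 6 14) = 20
Evaluate root: (* 1 20) = 20
Result: 20


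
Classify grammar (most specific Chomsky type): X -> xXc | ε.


Single nonterminal LHS, but x^n c^n is not regular
Classification: Type 2 (Context-Free)


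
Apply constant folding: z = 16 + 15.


16 + 15 = 31 at compile time
Optimized: z = 31


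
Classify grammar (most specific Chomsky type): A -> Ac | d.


Left-linear: every RHS is a terminal or one nonterminal followed by a terminal
Classification: Type 3 (Regular)


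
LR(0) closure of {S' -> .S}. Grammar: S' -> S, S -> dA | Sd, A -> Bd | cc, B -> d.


Start: S' -> .S
For each item with dot before a nonterminal B, add B -> .γ for every B-production
Closure: [S' -> .S, S -> .dA, S -> .Sd]


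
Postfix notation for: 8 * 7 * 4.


Left to right (same or higher precedence on left)
Postfix: 8 7 * 4 *


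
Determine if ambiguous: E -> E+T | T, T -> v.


precedence layered via separate nonterminal T: deterministic
Unambiguous


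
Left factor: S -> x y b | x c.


Common prefix: 'x'
Factored: S -> x S', S' -> y b | c


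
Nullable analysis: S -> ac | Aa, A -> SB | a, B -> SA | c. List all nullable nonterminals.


A nonterminal is nullable iff some alternative derives ε (directly, or every symbol in it is nullable)
Nullable: {}


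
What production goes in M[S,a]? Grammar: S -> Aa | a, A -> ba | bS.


For [S, a]: 'a' ∈ FIRST(a)
Entry: S -> a


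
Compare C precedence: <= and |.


'<=' is relational (level 7); '|' is bitwise OR (level 3)
Higher level binds tighter
'<=' has higher precedence than '|'


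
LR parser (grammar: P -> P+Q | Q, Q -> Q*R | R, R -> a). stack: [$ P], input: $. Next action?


start symbol P on stack, input exhausted
Action: accept


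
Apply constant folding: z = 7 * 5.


7 * 5 = 35 at compile time
Optimized: z = 35


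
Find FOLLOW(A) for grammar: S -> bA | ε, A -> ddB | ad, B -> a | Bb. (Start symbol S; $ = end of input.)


$ ∈ FOLLOW(S). For each A -> αBβ: add FIRST(β)\{ε} to FOLLOW(B); if β nullable, add FOLLOW(A).
FOLLOW(A) = {$}


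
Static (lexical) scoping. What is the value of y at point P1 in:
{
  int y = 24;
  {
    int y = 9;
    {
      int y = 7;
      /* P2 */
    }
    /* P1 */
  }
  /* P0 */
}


y declared in the same block as P1
y = 9


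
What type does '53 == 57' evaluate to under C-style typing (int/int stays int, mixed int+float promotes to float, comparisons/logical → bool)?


Operand types: int == int
Rule: comparison yields bool
Result type: bool


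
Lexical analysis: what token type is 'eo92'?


Pattern: letter/underscore followed by alphanumerics, not a keyword
Type: IDENTIFIER


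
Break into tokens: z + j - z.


Scan left to right, longest-match per lexeme
Tokens: ID(z), OP(+), ID(j), OP(-), ID(z)


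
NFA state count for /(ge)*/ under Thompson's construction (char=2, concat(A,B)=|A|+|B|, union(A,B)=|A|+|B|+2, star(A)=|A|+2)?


Syntax tree has 2 char leaf(s), 0 union(s), 1 star(s)
chars contribute 2×2 = 4; each union adds +2; each star adds +2
Total: 4 + 0 + 2 = 6 states


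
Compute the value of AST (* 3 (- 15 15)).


Evaluate inner: (- 15 15) = 0
Evaluate root: (* 3 0) = 0
Result: 0


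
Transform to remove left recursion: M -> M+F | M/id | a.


Left-recursive alternatives: M+F, M/id; non-recursive: a
Introduce M': M -> aM', M' -> +FM' | /idM' | ε


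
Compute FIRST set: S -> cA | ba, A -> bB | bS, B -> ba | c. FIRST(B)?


Per alternative of B: FIRST(ba) = {b}; FIRST(c) = {c}
FIRST(B) = {b, c}


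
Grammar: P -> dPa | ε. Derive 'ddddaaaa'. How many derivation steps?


Derivation: P => dPa => ddPaa => dddPaaa => ddddPaaaa => ddddaaaa
Steps: 5


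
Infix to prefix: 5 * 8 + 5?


left-to-right (same/higher precedence on left): tree is (+ (* 5 8) 5)
Prefix: + * 5 8 5


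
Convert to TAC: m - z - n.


Break into single-operator statements:
t1 = m - z
t2 = t1 - n


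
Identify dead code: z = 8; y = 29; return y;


z is assigned but never read
Dead: 'z = 8'


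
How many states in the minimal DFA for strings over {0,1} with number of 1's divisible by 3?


Track (count of 1) mod 3: states 0..2, accept at 0
Minimal DFA: 3 states


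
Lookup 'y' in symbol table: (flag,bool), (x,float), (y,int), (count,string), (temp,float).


Lookup 'y' → type int


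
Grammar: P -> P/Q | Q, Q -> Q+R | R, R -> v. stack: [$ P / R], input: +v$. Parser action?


'R' (not preceded by Q+) is the handle for Q -> R
Action: reduce (Q -> R)


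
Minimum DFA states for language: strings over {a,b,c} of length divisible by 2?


Track length mod 2: states 0..1, accept at 0
Minimal DFA: 2 states


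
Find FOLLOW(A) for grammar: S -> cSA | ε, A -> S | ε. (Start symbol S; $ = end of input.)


$ ∈ FOLLOW(S). For each A -> αBβ: add FIRST(β)\{ε} to FOLLOW(B); if β nullable, add FOLLOW(A).
FOLLOW(A) = {$, c}


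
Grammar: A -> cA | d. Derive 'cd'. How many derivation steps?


Derivation: A => cA => cd
Steps: 2


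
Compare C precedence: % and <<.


'%' is multiplicative (level 10); '<<' is shift (level 8)
Higher level binds tighter
'%' has higher precedence than '<<'


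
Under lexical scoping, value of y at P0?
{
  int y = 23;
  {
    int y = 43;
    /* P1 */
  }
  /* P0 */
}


y declared in the same block as P0
y = 23


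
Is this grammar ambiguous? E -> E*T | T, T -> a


precedence layered via separate nonterminal T: deterministic
Unambiguous


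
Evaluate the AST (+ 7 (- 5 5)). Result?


Evaluate inner: (- 5 5) = 0
Evaluate root: (+ 7 0) = 7
Result: 7


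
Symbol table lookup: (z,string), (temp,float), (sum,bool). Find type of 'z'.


Lookup 'z' → type string


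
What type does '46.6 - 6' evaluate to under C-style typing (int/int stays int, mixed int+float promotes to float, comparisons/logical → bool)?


Operand types: float - int
Rule: mixed int/float promotes to float; int/int stays int
Result type: float


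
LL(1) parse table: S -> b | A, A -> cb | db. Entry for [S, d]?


For [S, d]: 'd' ∈ FIRST(A)
Entry: S -> A


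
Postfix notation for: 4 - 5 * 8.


* has higher precedence, evaluate 5*8 first
Postfix: 4 5 8 * -


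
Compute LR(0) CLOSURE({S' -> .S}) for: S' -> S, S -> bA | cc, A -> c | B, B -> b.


Start: S' -> .S
For each item with dot before a nonterminal B, add B -> .γ for every B-production
Closure: [S' -> .S, S -> .bA, S -> .cc]


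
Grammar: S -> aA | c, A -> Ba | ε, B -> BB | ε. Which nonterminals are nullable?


A nonterminal is nullable iff some alternative derives ε (directly, or every symbol in it is nullable)
Nullable: {A, B}


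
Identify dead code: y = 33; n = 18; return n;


y is assigned but never read
Dead: 'y = 33'


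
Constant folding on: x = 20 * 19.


20 * 19 = 380 at compile time
Optimized: x = 380


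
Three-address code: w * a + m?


Break into single-operator statements:
t1 = w * a
t2 = t1 + m


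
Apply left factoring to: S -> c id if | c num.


Common prefix: 'c'
Factored: S -> c S', S' -> id if | num


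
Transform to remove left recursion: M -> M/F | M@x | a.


Left-recursive alternatives: M/F, M@x; non-recursive: a
Introduce M': M -> aM', M' -> /FM' | @xM' | ε


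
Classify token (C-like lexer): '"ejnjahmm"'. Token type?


Pattern: double-quoted sequence
Type: STRING_LITERAL


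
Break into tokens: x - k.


Scan left to right, longest-match per lexeme
Tokens: ID(x), OP(-), ID(k)


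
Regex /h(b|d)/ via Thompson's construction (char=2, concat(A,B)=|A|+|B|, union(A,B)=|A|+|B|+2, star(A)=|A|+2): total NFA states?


Syntax tree has 3 char leaf(s), 1 union(s), 0 star(s)
chars contribute 3×2 = 6; each union adds +2; each star adds +2
Total: 6 + 2 + 0 = 8 states


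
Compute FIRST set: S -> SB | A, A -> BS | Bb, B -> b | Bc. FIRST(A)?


Per alternative of A: FIRST(BS) = {b}; FIRST(Bb) = {b}
FIRST(A) = {b}


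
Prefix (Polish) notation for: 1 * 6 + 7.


left-to-right (same/higher precedence on left): tree is (+ (* 1 6) 7)
Prefix: + * 1 6 7


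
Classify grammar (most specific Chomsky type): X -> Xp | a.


Left-linear: every RHS is a terminal or one nonterminal followed by a terminal
Classification: Type 3 (Regular)


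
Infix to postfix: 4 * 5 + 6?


Left to right (same or higher precedence on left)
Postfix: 4 5 * 6 +


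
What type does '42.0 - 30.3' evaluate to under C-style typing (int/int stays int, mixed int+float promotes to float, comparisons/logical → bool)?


Operand types: float - float
Rule: mixed int/float promotes to float; int/int stays int
Result type: float


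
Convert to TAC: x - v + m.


Break into single-operator statements:
t1 = x - v
t2 = t1 + m


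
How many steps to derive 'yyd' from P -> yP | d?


Derivation: P => yP => yyP => yyd
Steps: 3


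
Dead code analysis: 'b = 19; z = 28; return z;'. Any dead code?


b is assigned but never read
Dead: 'b = 19'


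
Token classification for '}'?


Pattern: delimiter/punctuation
Type: PUNCTUATION


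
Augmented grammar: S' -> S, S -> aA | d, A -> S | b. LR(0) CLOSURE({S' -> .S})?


Start: S' -> .S
For each item with dot before a nonterminal B, add B -> .γ for every B-production
Closure: [S' -> .S, S -> .aA, S -> .d]


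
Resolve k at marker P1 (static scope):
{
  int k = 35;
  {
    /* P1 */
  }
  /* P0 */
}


P1's block does not declare k; resolves to the enclosing declaration at depth 0
k = 35


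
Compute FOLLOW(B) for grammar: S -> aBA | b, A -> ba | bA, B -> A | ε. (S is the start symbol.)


$ ∈ FOLLOW(S). For each A -> αBβ: add FIRST(β)\{ε} to FOLLOW(B); if β nullable, add FOLLOW(A).
FOLLOW(B) = {b}


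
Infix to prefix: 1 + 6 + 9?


left-to-right (same/higher precedence on left): tree is (+ (+ 1 6) 9)
Prefix: + + 1 6 9


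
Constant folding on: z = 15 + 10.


15 + 10 = 25 at compile time
Optimized: z = 25


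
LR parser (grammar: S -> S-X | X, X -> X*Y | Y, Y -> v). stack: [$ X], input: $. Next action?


lookahead ∉ {*} so X won't extend; reduce S -> X
Action: reduce (S -> X)


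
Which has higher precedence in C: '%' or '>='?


'%' is multiplicative (level 10); '>=' is relational (level 7)
Higher level binds tighter
'%' has higher precedence than '>='


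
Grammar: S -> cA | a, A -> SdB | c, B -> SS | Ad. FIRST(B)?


Per alternative of B: FIRST(SS) = {a, c}; FIRST(Ad) = {a, c}
FIRST(B) = {a, c}


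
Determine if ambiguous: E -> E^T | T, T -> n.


precedence layered via separate nonterminal T: deterministic
Unambiguous


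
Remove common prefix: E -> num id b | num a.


Common prefix: 'num'
Factored: E -> num E', E' -> id b | a


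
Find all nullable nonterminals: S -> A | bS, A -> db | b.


A nonterminal is nullable iff some alternative derives ε (directly, or every symbol in it is nullable)
Nullable: {}


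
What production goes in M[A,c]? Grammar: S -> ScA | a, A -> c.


For [A, c]: 'c' ∈ FIRST(c)
Entry: A -> c


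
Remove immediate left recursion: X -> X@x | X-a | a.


Left-recursive alternatives: X@x, X-a; non-recursive: a
Introduce X': X -> aX', X' -> @xX' | -aX' | ε


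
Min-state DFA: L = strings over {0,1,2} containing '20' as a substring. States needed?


KMP-style automaton: 2 progress states + 1 absorbing accept = 3
Minimal DFA: 3 states


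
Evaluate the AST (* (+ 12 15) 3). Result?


Evaluate inner: (+ 12 15) = 27
Evaluate root: (* 27 3) = 81
Result: 81


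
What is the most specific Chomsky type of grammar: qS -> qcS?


LHS has context (more than one symbol) and |LHS| ≤ |RHS|
Classification: Type 1 (Context-Sensitive)


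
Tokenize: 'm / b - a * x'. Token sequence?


Scan left to right, longest-match per lexeme
Tokens: ID(m), OP(/), ID(b), OP(-), ID(a), OP(*), ID(x)


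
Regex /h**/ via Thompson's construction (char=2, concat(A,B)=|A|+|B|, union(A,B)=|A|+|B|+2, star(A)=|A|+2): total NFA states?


Syntax tree has 1 char leaf(s), 0 union(s), 2 star(s)
chars contribute 1×2 = 2; each union adds +2; each star adds +2
Total: 2 + 0 + 4 = 6 states


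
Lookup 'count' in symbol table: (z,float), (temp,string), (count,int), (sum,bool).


Lookup 'count' → type int


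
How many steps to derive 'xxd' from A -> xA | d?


Derivation: A => xA => xxA => xxd
Steps: 3


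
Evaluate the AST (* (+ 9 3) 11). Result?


Evaluate inner: (+ 9 3) = 12
Evaluate root: (* 12 11) = 132
Result: 132


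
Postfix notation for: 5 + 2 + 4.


Left to right (same or higher precedence on left)
Postfix: 5 2 + 4 +


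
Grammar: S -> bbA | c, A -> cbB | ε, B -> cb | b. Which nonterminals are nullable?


A nonterminal is nullable iff some alternative derives ε (directly, or every symbol in it is nullable)
Nullable: {A}


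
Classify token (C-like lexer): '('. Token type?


Pattern: delimiter/punctuation
Type: PUNCTUATION


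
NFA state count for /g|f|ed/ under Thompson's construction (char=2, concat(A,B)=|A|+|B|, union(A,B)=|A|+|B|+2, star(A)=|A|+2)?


Syntax tree has 4 char leaf(s), 2 union(s), 0 star(s)
chars contribute 4×2 = 8; each union adds +2; each star adds +2
Total: 8 + 4 + 0 = 12 states


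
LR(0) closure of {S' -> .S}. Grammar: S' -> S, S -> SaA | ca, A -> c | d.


Start: S' -> .S
For each item with dot before a nonterminal B, add B -> .γ for every B-production
Closure: [S' -> .S, S -> .SaA, S -> .ca]


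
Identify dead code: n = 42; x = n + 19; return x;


n is read by x's definition; x is returned
No dead code


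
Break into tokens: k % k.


Scan left to right, longest-match per lexeme
Tokens: ID(k), OP(%), ID(k)


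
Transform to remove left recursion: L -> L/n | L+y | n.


Left-recursive alternatives: L/n, L+y; non-recursive: n
Introduce L': L -> nL', L' -> /nL' | +yL' | ε


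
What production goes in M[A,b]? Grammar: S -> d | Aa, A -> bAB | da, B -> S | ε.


For [A, b]: 'b' ∈ FIRST(bAB)
Entry: A -> bAB


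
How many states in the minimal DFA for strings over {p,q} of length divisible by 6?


Track length mod 6: states 0..5, accept at 0
Minimal DFA: 6 states


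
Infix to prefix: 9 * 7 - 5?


left-to-right (same/higher precedence on left): tree is (- (* 9 7) 5)
Prefix: - * 9 7 5


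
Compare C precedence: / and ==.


'/' is multiplicative (level 10); '==' is equality (level 6)
Higher level binds tighter
'/' has higher precedence than '=='


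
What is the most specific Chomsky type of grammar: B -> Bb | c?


Left-linear: every RHS is a terminal or one nonterminal followed by a terminal
Classification: Type 3 (Regular)


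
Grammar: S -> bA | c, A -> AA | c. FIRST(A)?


Per alternative of A: FIRST(AA) = {c}; FIRST(c) = {c}
FIRST(A) = {c}


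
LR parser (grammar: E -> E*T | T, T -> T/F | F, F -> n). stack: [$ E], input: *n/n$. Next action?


shift '*' to continue E -> E*T
Action: shift


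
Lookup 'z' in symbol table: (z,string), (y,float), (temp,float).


Lookup 'z' → type string


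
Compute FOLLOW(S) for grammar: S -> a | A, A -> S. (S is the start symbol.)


$ ∈ FOLLOW(S). For each A -> αBβ: add FIRST(β)\{ε} to FOLLOW(B); if β nullable, add FOLLOW(A).
FOLLOW(S) = {$}


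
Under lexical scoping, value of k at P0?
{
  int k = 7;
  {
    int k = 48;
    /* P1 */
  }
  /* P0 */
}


k declared in the same block as P0
k = 7


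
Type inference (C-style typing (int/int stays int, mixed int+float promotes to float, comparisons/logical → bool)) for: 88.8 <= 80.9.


Operand types: float <= float
Rule: comparison yields bool
Result type: bool


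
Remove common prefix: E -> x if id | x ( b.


Common prefix: 'x'
Factored: E -> x E', E' -> if id | ( b


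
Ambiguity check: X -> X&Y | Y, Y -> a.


precedence layered via separate nonterminal Y: deterministic
Unambiguous


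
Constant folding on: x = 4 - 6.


4 - 6 = -2 at compile time
Optimized: x = -2


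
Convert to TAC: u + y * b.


Break into single-operator statements:
t1 = y * b
t2 = u + t1


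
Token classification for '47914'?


Pattern: digits only
Type: INTEGER_LITERAL


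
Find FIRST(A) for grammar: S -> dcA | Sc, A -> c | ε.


Per alternative of A: FIRST(c) = {c}; FIRST(ε) = {ε}
FIRST(A) = {c, ε}


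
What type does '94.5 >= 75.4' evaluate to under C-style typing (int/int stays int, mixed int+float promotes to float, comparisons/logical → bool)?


Operand types: float >= float
Rule: comparison yields bool
Result type: bool


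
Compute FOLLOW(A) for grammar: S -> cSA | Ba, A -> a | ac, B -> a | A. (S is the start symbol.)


$ ∈ FOLLOW(S). For each A -> αBβ: add FIRST(β)\{ε} to FOLLOW(B); if β nullable, add FOLLOW(A).
FOLLOW(A) = {$, a}


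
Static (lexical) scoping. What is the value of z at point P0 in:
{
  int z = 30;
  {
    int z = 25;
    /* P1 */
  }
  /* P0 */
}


z declared in the same block as P0
z = 30


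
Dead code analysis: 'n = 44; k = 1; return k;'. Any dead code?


n is assigned but never read
Dead: 'n = 44'


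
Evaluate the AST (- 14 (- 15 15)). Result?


Evaluate inner: (- 15 15) = 0
Evaluate root: (- 14 0) = 14
Result: 14


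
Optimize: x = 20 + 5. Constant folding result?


20 + 5 = 25 at compile time
Optimized: x = 25


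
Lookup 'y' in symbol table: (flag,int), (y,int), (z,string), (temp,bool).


Lookup 'y' → type int


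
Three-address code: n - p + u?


Break into single-operator statements:
t1 = n - p
t2 = t1 + u


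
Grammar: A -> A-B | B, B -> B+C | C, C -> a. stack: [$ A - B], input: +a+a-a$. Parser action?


'+' can extend B; shift to build B -> B+C
Action: shift


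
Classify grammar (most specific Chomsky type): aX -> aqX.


LHS has context (more than one symbol) and |LHS| ≤ |RHS|
Classification: Type 1 (Context-Sensitive)


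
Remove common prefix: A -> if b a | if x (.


Common prefix: 'if'
Factored: A -> if A', A' -> b a | x (


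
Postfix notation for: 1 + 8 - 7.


Left to right (same or higher precedence on left)
Postfix: 1 8 + 7 -


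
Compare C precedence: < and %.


'%' is multiplicative (level 10); '<' is relational (level 7)
Higher level binds tighter
'%' has higher precedence than '<'


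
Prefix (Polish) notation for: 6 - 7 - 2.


left-to-right (same/higher precedence on left): tree is (- (- 6 7) 2)
Prefix: - - 6 7 2


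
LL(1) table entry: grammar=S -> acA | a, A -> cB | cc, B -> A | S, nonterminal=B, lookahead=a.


For [B, a]: 'a' ∈ FIRST(S)
Entry: B -> S


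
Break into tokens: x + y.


Scan left to right, longest-match per lexeme
Tokens: ID(x), OP(+), ID(y)


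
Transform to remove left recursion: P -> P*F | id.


Left-recursive alternatives: P*F; non-recursive: id
Introduce P': P -> idP', P' -> *FP' | ε


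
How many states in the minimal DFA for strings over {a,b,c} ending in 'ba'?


Track the longest suffix of input matching a prefix of 'ba': 3 classes (prefixes of length 0..2)
Minimal DFA: 3 states


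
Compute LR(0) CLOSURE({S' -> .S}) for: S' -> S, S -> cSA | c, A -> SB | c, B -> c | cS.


Start: S' -> .S
For each item with dot before a nonterminal B, add B -> .γ for every B-production
Closure: [S' -> .S, S -> .cSA, S -> .c]


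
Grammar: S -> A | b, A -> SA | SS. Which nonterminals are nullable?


A nonterminal is nullable iff some alternative derives ε (directly, or every symbol in it is nullable)
Nullable: {}


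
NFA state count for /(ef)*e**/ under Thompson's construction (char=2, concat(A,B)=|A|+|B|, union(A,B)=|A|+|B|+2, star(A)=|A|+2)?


Syntax tree has 3 char leaf(s), 0 union(s), 3 star(s)
chars contribute 3×2 = 6; each union adds +2; each star adds +2
Total: 6 + 0 + 6 = 12 states


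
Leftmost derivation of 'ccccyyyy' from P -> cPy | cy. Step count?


Derivation: P => cPy => ccPyy => cccPyyy => ccccyyyy
Steps: 4


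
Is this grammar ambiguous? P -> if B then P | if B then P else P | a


dangling else: 'if B then if B then a else a' parses two ways
Ambiguous


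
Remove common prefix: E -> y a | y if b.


Common prefix: 'y'
Factored: E -> y E', E' -> a | if b


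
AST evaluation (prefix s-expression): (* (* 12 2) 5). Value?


Evaluate inner: (* 12 2) = 24
Evaluate root: (* 24 5) = 120
Result: 120


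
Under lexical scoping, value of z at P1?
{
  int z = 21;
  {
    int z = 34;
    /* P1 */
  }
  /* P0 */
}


z declared in the same block as P1
z = 34


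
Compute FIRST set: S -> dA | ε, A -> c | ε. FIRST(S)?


Per alternative of S: FIRST(dA) = {d}; FIRST(ε) = {ε}
FIRST(S) = {d, ε}


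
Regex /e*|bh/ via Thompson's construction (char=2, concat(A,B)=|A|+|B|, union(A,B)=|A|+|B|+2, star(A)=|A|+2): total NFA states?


Syntax tree has 3 char leaf(s), 1 union(s), 1 star(s)
chars contribute 3×2 = 6; each union adds +2; each star adds +2
Total: 6 + 2 + 2 = 10 states


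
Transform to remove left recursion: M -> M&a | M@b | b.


Left-recursive alternatives: M&a, M@b; non-recursive: b
Introduce M': M -> bM', M' -> &aM' | @bM' | ε


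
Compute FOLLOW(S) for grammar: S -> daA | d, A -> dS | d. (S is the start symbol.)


$ ∈ FOLLOW(S). For each A -> αBβ: add FIRST(β)\{ε} to FOLLOW(B); if β nullable, add FOLLOW(A).
FOLLOW(S) = {$}


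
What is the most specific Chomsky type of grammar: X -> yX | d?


Right-linear: every RHS is a terminal or a terminal followed by one nonterminal
Classification: Type 3 (Regular)


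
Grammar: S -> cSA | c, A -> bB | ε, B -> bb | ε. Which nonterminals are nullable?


A nonterminal is nullable iff some alternative derives ε (directly, or every symbol in it is nullable)
Nullable: {A, B}


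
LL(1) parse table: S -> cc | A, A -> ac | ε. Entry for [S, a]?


For [S, a]: 'a' ∈ FIRST(A)
Entry: S -> A


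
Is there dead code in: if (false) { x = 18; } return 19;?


condition is constant false, so the whole block is unreachable
Dead: 'if (false) { x = 18; }'


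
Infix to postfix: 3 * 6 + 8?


Left to right (same or higher precedence on left)
Postfix: 3 6 * 8 +


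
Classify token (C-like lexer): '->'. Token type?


Pattern: operator symbol
Type: OPERATOR


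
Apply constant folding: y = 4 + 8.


4 + 8 = 12 at compile time
Optimized: y = 12


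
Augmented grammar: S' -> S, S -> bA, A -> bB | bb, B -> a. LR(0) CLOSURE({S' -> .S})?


Start: S' -> .S
For each item with dot before a nonterminal B, add B -> .γ for every B-production
Closure: [S' -> .S, S -> .bA]


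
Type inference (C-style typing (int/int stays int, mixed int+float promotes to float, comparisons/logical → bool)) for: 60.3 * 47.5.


Operand types: float * float
Rule: mixed int/float promotes to float; int/int stays int
Result type: float


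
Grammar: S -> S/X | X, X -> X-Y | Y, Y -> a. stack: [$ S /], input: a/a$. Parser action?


no handle ('S/' is not any RHS); shift 'a'
Action: shift


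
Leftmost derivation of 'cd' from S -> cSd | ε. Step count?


Derivation: S => cSd => cd
Steps: 2


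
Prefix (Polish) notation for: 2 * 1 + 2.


left-to-right (same/higher precedence on left): tree is (+ (* 2 1) 2)
Prefix: + * 2 1 2


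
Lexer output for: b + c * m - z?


Scan left to right, longest-match per lexeme
Tokens: ID(b), OP(+), ID(c), OP(*), ID(m), OP(-), ID(z)


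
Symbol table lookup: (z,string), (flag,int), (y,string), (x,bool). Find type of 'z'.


Lookup 'z' → type string


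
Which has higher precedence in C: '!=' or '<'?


'<' is relational (level 7); '!=' is equality (level 6)
Higher level binds tighter
'<' has higher precedence than '!='


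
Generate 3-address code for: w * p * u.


Break into single-operator statements:
t1 = w * p
t2 = t1 * u


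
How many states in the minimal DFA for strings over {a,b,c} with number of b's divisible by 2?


Track (count of b) mod 2: states 0..1, accept at 0
Minimal DFA: 2 states


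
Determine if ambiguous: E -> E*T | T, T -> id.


precedence layered via separate nonterminal T: deterministic
Unambiguous


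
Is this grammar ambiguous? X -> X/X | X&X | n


'n/n&n' has two parse trees (no precedence encoded between / and &)
Ambiguous


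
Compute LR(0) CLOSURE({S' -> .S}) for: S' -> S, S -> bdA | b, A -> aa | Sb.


Start: S' -> .S
For each item with dot before a nonterminal B, add B -> .γ for every B-production
Closure: [S' -> .S, S -> .bdA, S -> .b]


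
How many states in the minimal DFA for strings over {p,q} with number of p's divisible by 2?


Track (count of p) mod 2: states 0..1, accept at 0
Minimal DFA: 2 states


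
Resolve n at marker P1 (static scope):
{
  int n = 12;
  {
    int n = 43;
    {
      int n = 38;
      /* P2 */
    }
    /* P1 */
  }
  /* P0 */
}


n declared in the same block as P1
n = 43


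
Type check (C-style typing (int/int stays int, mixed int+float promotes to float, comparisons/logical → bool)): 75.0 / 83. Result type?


Operand types: float / int
Rule: mixed int/float promotes to float; int/int stays int
Result type: float


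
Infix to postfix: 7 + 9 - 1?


Left to right (same or higher precedence on left)
Postfix: 7 9 + 1 -


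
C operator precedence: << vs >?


'<<' is shift (level 8); '>' is relational (level 7)
Higher level binds tighter
'<<' has higher precedence than '>'


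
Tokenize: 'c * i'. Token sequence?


Scan left to right, longest-match per lexeme
Tokens: ID(c), OP(*), ID(i)


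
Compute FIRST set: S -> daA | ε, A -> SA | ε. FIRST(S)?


Per alternative of S: FIRST(daA) = {d}; FIRST(ε) = {ε}
FIRST(S) = {d, ε}


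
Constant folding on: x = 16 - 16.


16 - 16 = 0 at compile time
Optimized: x = 0


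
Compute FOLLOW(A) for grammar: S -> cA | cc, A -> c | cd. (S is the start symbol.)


$ ∈ FOLLOW(S). For each A -> αBβ: add FIRST(β)\{ε} to FOLLOW(B); if β nullable, add FOLLOW(A).
FOLLOW(A) = {$}


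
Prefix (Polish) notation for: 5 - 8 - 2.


left-to-right (same/higher precedence on left): tree is (- (- 5 8) 2)
Prefix: - - 5 8 2


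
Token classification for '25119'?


Pattern: digits only
Type: INTEGER_LITERAL


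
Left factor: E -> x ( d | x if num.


Common prefix: 'x'
Factored: E -> x E', E' -> ( d | if num
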